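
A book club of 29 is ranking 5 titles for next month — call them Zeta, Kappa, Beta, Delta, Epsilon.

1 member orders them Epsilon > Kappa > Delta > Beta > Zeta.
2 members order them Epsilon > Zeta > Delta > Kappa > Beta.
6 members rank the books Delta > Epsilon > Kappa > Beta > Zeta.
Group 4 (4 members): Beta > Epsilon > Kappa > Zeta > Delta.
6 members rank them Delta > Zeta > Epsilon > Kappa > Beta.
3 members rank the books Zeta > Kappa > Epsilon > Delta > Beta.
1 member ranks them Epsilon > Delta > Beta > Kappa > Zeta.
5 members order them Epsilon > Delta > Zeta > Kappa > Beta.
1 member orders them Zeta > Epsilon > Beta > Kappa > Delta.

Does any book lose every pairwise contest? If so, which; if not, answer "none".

Beta

Head-to-head results (29 members):
Zeta–Kappa: Zeta 17–12.
Zeta–Beta: Zeta 17–12.
Zeta vs Delta: Zeta preferred on 2+4+3+1 = 10 ballots; Delta wins 19–10.
Zeta vs Epsilon: Epsilon wins 19–10.
Kappa vs Beta: 23 to 6, Kappa.
Kappa vs Delta: Kappa preferred on 1+4+3+1 = 9 ballots; Delta wins 20–9.
Kappa vs Epsilon: Epsilon wins 26–3.
Beta vs Delta: Beta preferred on 4+1 = 5 ballots; Delta wins 24–5.
Beta vs Epsilon: 4 for Beta, 25 for Epsilon — Epsilon by 25–4.
Delta vs Epsilon: 12 to 17, Epsilon.
Only Beta has no wins; Beta is the Condorcet loser.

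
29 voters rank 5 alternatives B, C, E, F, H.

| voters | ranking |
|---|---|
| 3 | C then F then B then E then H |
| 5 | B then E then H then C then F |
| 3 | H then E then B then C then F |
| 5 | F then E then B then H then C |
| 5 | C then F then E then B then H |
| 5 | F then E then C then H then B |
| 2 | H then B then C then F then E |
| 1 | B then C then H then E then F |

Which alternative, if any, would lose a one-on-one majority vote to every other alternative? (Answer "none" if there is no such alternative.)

none

Head-to-head results (29 voters):
B–C: B 16–13.
B vs E: B preferred on 3+5+2+1 = 11 ballots; E wins 18–11.
B vs F: 5+3+2+1 = 11 for B, 18 for F — F by 18–11.
B vs H: 19 to 10, B.
C vs E: C preferred on 3+5+2+1 = 11 ballots; E wins 18–11.
C vs F: C wins 19–10.
C vs H: H, 15–14.
E vs F: F, 20–9.
E vs H: E is ranked higher on 3+5+5+5+5 = 23 ballots, H on 6. E wins 23–6.
F vs H: F, 18–11.
No alternative is winless: B beats C; C beats F; E beats B; F beats B; H beats C. There is no Condorcet loser.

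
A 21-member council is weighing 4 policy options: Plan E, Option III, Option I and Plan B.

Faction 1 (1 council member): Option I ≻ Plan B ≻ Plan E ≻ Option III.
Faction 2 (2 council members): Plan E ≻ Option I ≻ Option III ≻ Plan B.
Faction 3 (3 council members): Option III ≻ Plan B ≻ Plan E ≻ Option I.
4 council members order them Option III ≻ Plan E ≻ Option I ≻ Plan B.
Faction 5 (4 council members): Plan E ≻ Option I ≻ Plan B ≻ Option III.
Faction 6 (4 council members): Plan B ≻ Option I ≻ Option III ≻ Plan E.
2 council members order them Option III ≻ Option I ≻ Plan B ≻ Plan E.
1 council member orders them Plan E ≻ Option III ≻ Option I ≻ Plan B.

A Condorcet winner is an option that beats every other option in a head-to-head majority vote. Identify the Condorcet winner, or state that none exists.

none

Head-to-head results (21 council members):
Plan E vs Option III: Option III wins 13–8.
Plan E–Option I: Plan E 14–7.
Plan E vs Plan B: Plan E is ranked higher on 2+4+4+1 = 11 ballots, Plan B on 10. Plan E wins 11–10.
Option III–Option I: Option I 11–10.
Option III vs Plan B: Option III is ranked higher on 2+3+4+2+1 = 12 ballots, Plan B on 9. Option III wins 12–9.
Option I vs Plan B: Option I wins 14–7.
Every option loses at least once (Plan E loses to Option III; Option III loses to Option I; Option I loses to Plan E; Plan B loses to Plan E). The majority relation contains the cycle Plan E beats Option I beats Option III beats Plan E, so there is no Condorcet winner.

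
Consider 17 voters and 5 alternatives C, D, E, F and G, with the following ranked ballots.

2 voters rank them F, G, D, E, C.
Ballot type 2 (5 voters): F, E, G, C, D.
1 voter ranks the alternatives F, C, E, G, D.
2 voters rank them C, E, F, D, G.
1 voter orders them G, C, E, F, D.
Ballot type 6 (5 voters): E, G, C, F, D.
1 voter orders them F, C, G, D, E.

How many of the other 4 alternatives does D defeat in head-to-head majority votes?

0

D against each rival (17 voters):
D vs C: C, 15–2.
D–E: E 14–3.
D vs F: 0 for D, 17 for F — F by 17–0.
D vs G: D is ranked higher on 2 ballots, G on 15. G wins 15–2.
D beats no one; loses to C, E, F, G — 0 pairwise wins.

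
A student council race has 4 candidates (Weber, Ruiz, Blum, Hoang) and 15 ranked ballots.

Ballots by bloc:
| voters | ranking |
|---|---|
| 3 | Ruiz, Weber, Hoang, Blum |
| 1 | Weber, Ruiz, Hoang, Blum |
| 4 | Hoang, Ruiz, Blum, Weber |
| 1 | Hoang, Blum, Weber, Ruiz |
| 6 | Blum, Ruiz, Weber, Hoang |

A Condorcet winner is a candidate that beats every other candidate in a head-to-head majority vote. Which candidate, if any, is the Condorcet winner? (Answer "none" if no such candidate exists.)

Head-to-head results (15 voters):
Weber vs Ruiz: Ruiz, 13–2.
Weber vs Blum: Weber preferred on 3+1 = 4 ballots; Blum wins 11–4.
Weber vs Hoang: 10 to 5, Weber.
Ruiz vs Blum: 8 to 7, Ruiz.
Ruiz vs Hoang: Ruiz, 10–5.
Blum vs Hoang: Blum preferred on 6 ballots; Hoang wins 9–6.
Only Ruiz has no losses; Ruiz is the Condorcet winner.

Ruiz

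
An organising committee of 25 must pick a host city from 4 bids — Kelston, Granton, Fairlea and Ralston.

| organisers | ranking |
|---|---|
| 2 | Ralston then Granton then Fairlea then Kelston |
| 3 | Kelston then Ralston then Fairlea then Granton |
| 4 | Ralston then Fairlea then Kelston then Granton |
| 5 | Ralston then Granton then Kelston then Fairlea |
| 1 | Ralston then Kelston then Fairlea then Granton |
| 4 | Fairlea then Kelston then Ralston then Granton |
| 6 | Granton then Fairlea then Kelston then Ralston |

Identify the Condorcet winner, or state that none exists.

Pairwise majorities:
Kelston vs Granton: 12 to 13, Granton.
Kelston vs Fairlea: 3+5+1 = 9 for Kelston, 16 for Fairlea — Fairlea by 16–9.
Kelston vs Ralston: 3+4+6 = 13 for Kelston, 12 for Ralston — Kelston by 13–12.
Granton vs Fairlea: Granton, 13–12.
Granton–Ralston: Ralston 19–6.
Fairlea vs Ralston: Ralston wins 15–10.
No city is unbeaten: Kelston loses to Granton; Granton loses to Ralston; Fairlea loses to Granton; Ralston loses to Kelston. In particular Kelston beats Ralston beats Granton beats Kelston is a majority cycle — no Condorcet winner exists.

none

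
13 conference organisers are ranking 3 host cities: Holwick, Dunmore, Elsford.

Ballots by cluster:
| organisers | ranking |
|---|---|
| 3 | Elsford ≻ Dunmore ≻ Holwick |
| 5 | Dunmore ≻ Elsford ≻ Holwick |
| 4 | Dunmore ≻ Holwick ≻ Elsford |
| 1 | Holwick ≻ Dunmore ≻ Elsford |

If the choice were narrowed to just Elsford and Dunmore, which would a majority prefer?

Dunmore

Ballots ranking Elsford above Dunmore: 3.
Ballots ranking Dunmore above Elsford: 13 − 3 = 10.
Dunmore wins the head-to-head 10–3.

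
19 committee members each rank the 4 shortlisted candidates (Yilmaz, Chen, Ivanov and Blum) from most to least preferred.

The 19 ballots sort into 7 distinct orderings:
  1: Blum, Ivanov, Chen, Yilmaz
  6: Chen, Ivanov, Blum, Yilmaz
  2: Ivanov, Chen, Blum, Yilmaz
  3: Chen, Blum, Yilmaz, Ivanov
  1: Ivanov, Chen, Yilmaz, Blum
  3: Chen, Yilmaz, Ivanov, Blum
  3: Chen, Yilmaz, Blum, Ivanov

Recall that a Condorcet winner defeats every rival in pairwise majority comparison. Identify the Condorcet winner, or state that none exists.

Chen

Head-to-head results (19 committee members):
Yilmaz–Chen: Chen 19–0.
Yilmaz–Ivanov: Ivanov 10–9.
Yilmaz vs Blum: Blum, 12–7.
Chen vs Ivanov: Chen, 15–4.
Chen vs Blum: Chen wins 18–1.
Ivanov vs Blum: Ivanov, 12–7.
Chen beats each of Yilmaz, Ivanov, Blum — Chen is the Condorcet winner.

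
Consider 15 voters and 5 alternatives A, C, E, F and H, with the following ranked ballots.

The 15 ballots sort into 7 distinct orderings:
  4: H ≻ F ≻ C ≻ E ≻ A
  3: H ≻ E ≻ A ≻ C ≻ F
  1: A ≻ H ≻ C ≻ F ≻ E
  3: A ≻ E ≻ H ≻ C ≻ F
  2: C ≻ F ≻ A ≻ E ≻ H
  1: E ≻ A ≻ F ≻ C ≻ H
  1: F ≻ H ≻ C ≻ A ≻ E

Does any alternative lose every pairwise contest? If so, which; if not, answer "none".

none

Pairwise majorities:
A–C: A 8–7.
A vs E: E wins 8–7.
A vs F: A wins 8–7.
A vs H: A preferred on 1+3+2+1 = 7 ballots; H wins 8–7.
C vs E: C wins 8–7.
C vs F: C, 9–6.
C vs H: 3 to 12, H.
E–F: F 8–7.
E vs H: H wins 9–6.
F vs H: 2+1+1 = 4 for F, 11 for H — H by 11–4.
Every alternative wins at least one matchup (A beats C; C beats E; E beats A; F beats E; H beats A), so there is no Condorcet loser.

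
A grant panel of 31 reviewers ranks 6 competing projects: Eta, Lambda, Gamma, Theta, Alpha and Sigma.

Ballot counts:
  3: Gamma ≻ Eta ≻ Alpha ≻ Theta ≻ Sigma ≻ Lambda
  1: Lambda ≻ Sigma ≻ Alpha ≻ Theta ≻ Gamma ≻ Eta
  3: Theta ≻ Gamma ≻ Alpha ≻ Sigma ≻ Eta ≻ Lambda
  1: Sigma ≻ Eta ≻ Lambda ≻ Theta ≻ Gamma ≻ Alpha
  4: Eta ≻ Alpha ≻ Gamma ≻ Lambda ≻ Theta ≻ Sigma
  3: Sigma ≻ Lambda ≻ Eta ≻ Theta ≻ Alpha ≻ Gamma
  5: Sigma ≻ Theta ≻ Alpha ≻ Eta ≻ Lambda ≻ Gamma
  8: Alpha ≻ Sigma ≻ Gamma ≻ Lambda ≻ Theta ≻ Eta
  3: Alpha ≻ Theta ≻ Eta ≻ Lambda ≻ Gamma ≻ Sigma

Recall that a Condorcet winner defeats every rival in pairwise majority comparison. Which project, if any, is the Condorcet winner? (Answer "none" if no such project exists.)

Check each pair by majority over 31 ballots:
Eta vs Lambda: 19 to 12, Eta.
Eta vs Gamma: Eta wins 16–15.
Eta vs Theta: Eta is ranked higher on 3+1+4+3 = 11 ballots, Theta on 20. Theta wins 20–11.
Eta vs Alpha: Eta is ranked higher on 3+1+4+3 = 11 ballots, Alpha on 20. Alpha wins 20–11.
Eta–Sigma: Sigma 21–10.
Lambda–Gamma: Gamma 18–13.
Lambda vs Theta: Lambda wins 17–14.
Lambda vs Alpha: Lambda preferred on 1+1+3 = 5 ballots; Alpha wins 26–5.
Lambda–Sigma: Sigma 23–8.
Gamma vs Theta: Gamma is ranked higher on 3+4+8 = 15 ballots, Theta on 16. Theta wins 16–15.
Gamma–Alpha: Alpha 24–7.
Gamma vs Sigma: Gamma preferred on 3+3+4+3 = 13 ballots; Sigma wins 18–13.
Theta vs Alpha: 3+1+3+5 = 12 for Theta, 19 for Alpha — Alpha by 19–12.
Theta vs Sigma: Theta is ranked higher on 3+3+4+3 = 13 ballots, Sigma on 18. Sigma wins 18–13.
Alpha vs Sigma: Alpha wins 21–10.
Only Alpha has no losses; Alpha is the Condorcet winner.

Alpha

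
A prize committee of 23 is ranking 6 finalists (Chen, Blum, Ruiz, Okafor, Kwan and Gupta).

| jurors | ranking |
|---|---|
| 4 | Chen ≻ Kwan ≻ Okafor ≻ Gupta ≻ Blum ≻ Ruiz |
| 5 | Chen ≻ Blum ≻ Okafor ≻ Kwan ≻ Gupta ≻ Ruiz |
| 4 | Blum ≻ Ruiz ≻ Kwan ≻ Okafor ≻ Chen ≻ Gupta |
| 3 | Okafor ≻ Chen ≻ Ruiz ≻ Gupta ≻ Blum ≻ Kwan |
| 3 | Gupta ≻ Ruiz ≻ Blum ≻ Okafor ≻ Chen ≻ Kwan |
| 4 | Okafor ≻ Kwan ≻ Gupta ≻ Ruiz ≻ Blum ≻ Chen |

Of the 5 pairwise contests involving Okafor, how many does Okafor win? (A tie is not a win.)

Okafor against each rival (23 jurors):
Okafor vs Chen: Okafor wins 14–9.
Okafor vs Blum: 11 to 12, Blum.
Okafor–Ruiz: Okafor 16–7.
Okafor vs Kwan: 15 to 8, Okafor.
Okafor–Gupta: Okafor 20–3.
Okafor beats Chen, Ruiz, Kwan, Gupta; loses to Blum — 4 pairwise wins.

4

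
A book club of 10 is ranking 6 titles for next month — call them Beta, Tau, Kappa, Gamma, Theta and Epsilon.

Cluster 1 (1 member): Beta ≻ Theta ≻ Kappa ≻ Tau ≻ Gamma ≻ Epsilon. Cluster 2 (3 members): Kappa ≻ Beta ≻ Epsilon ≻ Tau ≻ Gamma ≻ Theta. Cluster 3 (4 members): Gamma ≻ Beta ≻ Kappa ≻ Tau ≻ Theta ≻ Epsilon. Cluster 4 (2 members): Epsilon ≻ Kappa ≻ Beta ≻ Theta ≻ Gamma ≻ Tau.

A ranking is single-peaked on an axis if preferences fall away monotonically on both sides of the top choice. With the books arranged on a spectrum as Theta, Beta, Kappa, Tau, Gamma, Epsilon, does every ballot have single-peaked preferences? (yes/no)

no

Axis positions: Theta=1, Beta=2, Kappa=3, Tau=4, Gamma=5, Epsilon=6.
Cluster 1 (peak Beta at position 2): ranking walks positions 2-1-3-4-5-6, expanding outward from the peak — single-peaked.
Cluster 2: ranking walks positions 3-2-6-4-5-1; Epsilon is ranked above Tau even though Tau lies between Epsilon and the peak Kappa on the axis — preferences dip and rise again. Not single-peaked.
Cluster 3: ranking walks positions 5-2-3-4-1-6; Beta is ranked above Tau even though Tau lies between Beta and the peak Gamma on the axis — preferences dip and rise again. Not single-peaked.
Cluster 4: ranking walks positions 6-3-2-1-5-4; Kappa is ranked above Gamma even though Gamma lies between Kappa and the peak Epsilon on the axis — preferences dip and rise again. Not single-peaked.
Cluster 2 violates single-peakedness, so the profile is not single-peaked on this axis.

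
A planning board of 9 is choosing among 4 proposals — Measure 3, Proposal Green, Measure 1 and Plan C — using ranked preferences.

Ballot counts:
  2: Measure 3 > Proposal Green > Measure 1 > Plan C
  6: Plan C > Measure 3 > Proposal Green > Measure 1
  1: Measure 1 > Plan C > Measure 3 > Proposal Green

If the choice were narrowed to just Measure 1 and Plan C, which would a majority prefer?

Plan C

Ballots ranking Measure 1 above Plan C: 2 + 1 = 3.
Ballots ranking Plan C above Measure 1: 9 − 3 = 6.
Plan C wins the head-to-head 6–3.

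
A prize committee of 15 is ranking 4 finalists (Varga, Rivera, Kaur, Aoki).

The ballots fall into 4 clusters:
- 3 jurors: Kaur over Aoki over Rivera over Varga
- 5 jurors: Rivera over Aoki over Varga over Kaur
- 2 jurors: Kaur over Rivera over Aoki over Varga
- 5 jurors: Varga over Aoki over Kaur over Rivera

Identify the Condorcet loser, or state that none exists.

Pairwise majorities:
Varga vs Rivera: Rivera wins 10–5.
Varga vs Kaur: Varga wins 10–5.
Varga vs Aoki: Varga is ranked higher on 5 ballots, Aoki on 10. Aoki wins 10–5.
Rivera vs Kaur: Rivera is ranked higher on 5 ballots, Kaur on 10. Kaur wins 10–5.
Rivera vs Aoki: Rivera is ranked higher on 5+2 = 7 ballots, Aoki on 8. Aoki wins 8–7.
Kaur vs Aoki: Kaur preferred on 3+2 = 5 ballots; Aoki wins 10–5.
Every nominee wins at least one matchup (Varga beats Kaur; Rivera beats Varga; Kaur beats Rivera; Aoki beats Varga), so there is no Condorcet loser.

none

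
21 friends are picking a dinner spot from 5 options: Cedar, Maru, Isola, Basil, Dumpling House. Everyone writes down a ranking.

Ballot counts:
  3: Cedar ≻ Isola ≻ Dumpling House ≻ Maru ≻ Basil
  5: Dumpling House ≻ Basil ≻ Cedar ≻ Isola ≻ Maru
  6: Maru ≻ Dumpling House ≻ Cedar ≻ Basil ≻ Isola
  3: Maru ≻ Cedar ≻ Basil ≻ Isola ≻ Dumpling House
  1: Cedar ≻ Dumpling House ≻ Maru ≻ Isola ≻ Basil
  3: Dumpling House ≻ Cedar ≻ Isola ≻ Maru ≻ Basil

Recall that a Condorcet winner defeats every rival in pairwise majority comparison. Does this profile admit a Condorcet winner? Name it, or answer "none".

Dumpling House

Head-to-head results (21 friends):
Cedar vs Maru: Cedar is ranked higher on 3+5+1+3 = 12 ballots, Maru on 9. Cedar wins 12–9.
Cedar vs Isola: 21 to 0, Cedar.
Cedar vs Basil: Cedar preferred on 3+6+3+1+3 = 16 ballots; Cedar wins 16–5.
Cedar vs Dumpling House: 3+3+1 = 7 for Cedar, 14 for Dumpling House — Dumpling House by 14–7.
Maru vs Isola: Maru preferred on 6+3+1 = 10 ballots; Isola wins 11–10.
Maru vs Basil: 3+6+3+1+3 = 16 for Maru, 5 for Basil — Maru by 16–5.
Maru vs Dumpling House: 9 to 12, Dumpling House.
Isola vs Basil: 7 to 14, Basil.
Isola vs Dumpling House: 6 to 15, Dumpling House.
Basil vs Dumpling House: Basil is ranked higher on 3 ballots, Dumpling House on 18. Dumpling House wins 18–3.
Dumpling House wins every pairwise contest, so Dumpling House is the Condorcet winner.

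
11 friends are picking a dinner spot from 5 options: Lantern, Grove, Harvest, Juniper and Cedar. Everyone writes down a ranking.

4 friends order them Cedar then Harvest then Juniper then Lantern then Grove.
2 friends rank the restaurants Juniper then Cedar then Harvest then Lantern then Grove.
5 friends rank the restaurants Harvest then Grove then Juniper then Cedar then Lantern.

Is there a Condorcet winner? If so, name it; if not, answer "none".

none

Head-to-head results (11 friends):
Lantern vs Grove: Lantern is ranked higher on 4+2 = 6 ballots, Grove on 5. Lantern wins 6–5.
Lantern vs Harvest: 0 for Lantern, 11 for Harvest — Harvest by 11–0.
Lantern vs Juniper: Lantern is ranked higher on 0 ballots, Juniper on 11. Juniper wins 11–0.
Lantern vs Cedar: 0 for Lantern, 11 for Cedar — Cedar by 11–0.
Grove vs Harvest: 0 for Grove, 11 for Harvest — Harvest by 11–0.
Grove vs Juniper: 5 for Grove, 6 for Juniper — Juniper by 6–5.
Grove vs Cedar: Grove preferred on 5 ballots; Cedar wins 6–5.
Harvest vs Juniper: Harvest preferred on 4+5 = 9 ballots; Harvest wins 9–2.
Harvest vs Cedar: 5 to 6, Cedar.
Juniper vs Cedar: 2+5 = 7 for Juniper, 4 for Cedar — Juniper by 7–4.
No restaurant is unbeaten: Lantern loses to Harvest; Grove loses to Lantern; Harvest loses to Cedar; Juniper loses to Harvest; Cedar loses to Juniper. In particular Harvest > Juniper > Cedar > Harvest is a majority cycle — no Condorcet winner exists.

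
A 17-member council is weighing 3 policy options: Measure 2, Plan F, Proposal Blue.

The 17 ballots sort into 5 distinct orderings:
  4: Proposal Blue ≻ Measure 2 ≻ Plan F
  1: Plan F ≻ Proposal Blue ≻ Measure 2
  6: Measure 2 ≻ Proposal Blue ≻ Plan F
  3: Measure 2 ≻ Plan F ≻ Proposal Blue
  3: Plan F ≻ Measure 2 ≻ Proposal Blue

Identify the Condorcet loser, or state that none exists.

Pairwise majorities:
Measure 2 vs Plan F: Measure 2 is ranked higher on 4+6+3 = 13 ballots, Plan F on 4. Measure 2 wins 13–4.
Measure 2–Proposal Blue: Measure 2 12–5.
Plan F vs Proposal Blue: Proposal Blue wins 10–7.
Plan F loses to every other option — it is the Condorcet loser.

Plan F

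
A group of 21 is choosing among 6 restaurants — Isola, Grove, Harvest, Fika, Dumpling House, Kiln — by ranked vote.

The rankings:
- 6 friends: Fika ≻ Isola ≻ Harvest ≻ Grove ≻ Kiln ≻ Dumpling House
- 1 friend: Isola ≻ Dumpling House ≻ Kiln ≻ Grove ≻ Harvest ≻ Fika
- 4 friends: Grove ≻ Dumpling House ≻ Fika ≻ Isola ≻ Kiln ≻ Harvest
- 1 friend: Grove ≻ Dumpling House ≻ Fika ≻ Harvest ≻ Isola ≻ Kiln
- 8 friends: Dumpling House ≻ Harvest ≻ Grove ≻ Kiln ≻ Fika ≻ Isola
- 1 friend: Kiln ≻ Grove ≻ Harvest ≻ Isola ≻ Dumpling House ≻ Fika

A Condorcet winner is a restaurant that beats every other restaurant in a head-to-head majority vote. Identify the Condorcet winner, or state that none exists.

none

Head-to-head results (21 friends):
Isola vs Grove: Grove, 14–7.
Isola–Harvest: Isola 11–10.
Isola vs Fika: Fika wins 19–2.
Isola–Dumpling House: Dumpling House 13–8.
Isola–Kiln: Isola 12–9.
Grove vs Harvest: Harvest wins 14–7.
Grove–Fika: Grove 15–6.
Grove vs Dumpling House: Grove wins 12–9.
Grove vs Kiln: Grove, 19–2.
Harvest vs Fika: Fika, 11–10.
Harvest vs Dumpling House: Dumpling House, 14–7.
Harvest–Kiln: Harvest 15–6.
Fika–Dumpling House: Dumpling House 15–6.
Fika–Kiln: Fika 11–10.
Dumpling House–Kiln: Dumpling House 14–7.
Each restaurant drops at least one matchup (Isola loses to Grove; Grove loses to Harvest; Harvest loses to Isola; Fika loses to Grove; Dumpling House loses to Grove; Kiln loses to Isola); the cycle Isola beats Harvest beats Grove beats Isola rules out a Condorcet winner.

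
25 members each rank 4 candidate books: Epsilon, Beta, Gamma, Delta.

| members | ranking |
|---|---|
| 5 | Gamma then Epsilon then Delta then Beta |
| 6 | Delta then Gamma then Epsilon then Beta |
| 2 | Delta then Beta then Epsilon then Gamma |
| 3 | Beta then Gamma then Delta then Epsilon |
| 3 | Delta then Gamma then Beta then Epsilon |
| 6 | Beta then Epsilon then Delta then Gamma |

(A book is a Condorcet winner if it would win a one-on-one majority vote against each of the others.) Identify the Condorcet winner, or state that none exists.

Check each pair by majority over 25 ballots:
Epsilon vs Beta: Epsilon preferred on 5+6 = 11 ballots; Beta wins 14–11.
Epsilon vs Gamma: 2+6 = 8 for Epsilon, 17 for Gamma — Gamma by 17–8.
Epsilon vs Delta: 5+6 = 11 for Epsilon, 14 for Delta — Delta by 14–11.
Beta vs Gamma: Beta is ranked higher on 2+3+6 = 11 ballots, Gamma on 14. Gamma wins 14–11.
Beta vs Delta: Beta is ranked higher on 3+6 = 9 ballots, Delta on 16. Delta wins 16–9.
Gamma vs Delta: 5+3 = 8 for Gamma, 17 for Delta — Delta by 17–8.
Only Delta has no losses; Delta is the Condorcet winner.

Delta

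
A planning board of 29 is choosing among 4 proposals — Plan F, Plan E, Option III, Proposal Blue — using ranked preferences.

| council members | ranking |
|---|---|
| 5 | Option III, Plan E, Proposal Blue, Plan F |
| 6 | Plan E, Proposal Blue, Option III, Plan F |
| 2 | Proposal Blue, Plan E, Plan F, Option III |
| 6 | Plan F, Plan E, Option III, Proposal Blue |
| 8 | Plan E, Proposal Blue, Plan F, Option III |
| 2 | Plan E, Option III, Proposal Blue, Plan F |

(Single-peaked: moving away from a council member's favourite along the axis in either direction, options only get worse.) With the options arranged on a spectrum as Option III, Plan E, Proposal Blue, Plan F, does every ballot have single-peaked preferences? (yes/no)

Axis positions: Option III=1, Plan E=2, Proposal Blue=3, Plan F=4.
Bloc 1 (peak Option III at position 1): ranking walks positions 1-2-3-4, expanding outward from the peak — single-peaked.
Bloc 2 (peak Plan E at position 2): ranking walks positions 2-3-1-4, expanding outward from the peak — single-peaked.
Bloc 3 (peak Proposal Blue at position 3): ranking walks positions 3-2-4-1, expanding outward from the peak — single-peaked.
Bloc 4: ranking walks positions 4-2-1-3; Plan E is ranked above Proposal Blue even though Proposal Blue lies between Plan E and the peak Plan F on the axis — preferences dip and rise again. Not single-peaked.
Bloc 5 (peak Plan E at position 2): ranking walks positions 2-3-4-1, expanding outward from the peak — single-peaked.
Bloc 6 (peak Plan E at position 2): ranking walks positions 2-1-3-4, expanding outward from the peak — single-peaked.
Bloc 4 violates single-peakedness, so the profile is not single-peaked on this axis.

no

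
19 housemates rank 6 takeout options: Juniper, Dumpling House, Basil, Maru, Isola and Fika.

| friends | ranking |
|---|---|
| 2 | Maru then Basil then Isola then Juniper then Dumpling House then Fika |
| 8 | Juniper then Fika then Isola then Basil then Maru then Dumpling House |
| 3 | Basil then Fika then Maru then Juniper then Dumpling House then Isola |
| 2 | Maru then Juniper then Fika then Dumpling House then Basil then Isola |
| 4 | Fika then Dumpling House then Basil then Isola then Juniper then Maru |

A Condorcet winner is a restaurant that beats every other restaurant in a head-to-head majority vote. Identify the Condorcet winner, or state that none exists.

Juniper

Pairwise majorities:
Juniper vs Dumpling House: Juniper is ranked higher on 2+8+3+2 = 15 ballots, Dumpling House on 4. Juniper wins 15–4.
Juniper vs Basil: 8+2 = 10 for Juniper, 9 for Basil — Juniper by 10–9.
Juniper vs Maru: 12 to 7, Juniper.
Juniper vs Isola: Juniper is ranked higher on 8+3+2 = 13 ballots, Isola on 6. Juniper wins 13–6.
Juniper vs Fika: 2+8+2 = 12 for Juniper, 7 for Fika — Juniper by 12–7.
Dumpling House vs Basil: 2+4 = 6 for Dumpling House, 13 for Basil — Basil by 13–6.
Dumpling House vs Maru: 4 for Dumpling House, 15 for Maru — Maru by 15–4.
Dumpling House vs Isola: Dumpling House is ranked higher on 3+2+4 = 9 ballots, Isola on 10. Isola wins 10–9.
Dumpling House vs Fika: 2 for Dumpling House, 17 for Fika — Fika by 17–2.
Basil vs Maru: 15 to 4, Basil.
Basil vs Isola: 2+3+2+4 = 11 for Basil, 8 for Isola — Basil by 11–8.
Basil vs Fika: 5 to 14, Fika.
Maru vs Isola: 7 to 12, Isola.
Maru vs Fika: Maru preferred on 2+2 = 4 ballots; Fika wins 15–4.
Isola vs Fika: Isola is ranked higher on 2 ballots, Fika on 17. Fika wins 17–2.
Juniper defeats every rival head-to-head and is the Condorcet winner.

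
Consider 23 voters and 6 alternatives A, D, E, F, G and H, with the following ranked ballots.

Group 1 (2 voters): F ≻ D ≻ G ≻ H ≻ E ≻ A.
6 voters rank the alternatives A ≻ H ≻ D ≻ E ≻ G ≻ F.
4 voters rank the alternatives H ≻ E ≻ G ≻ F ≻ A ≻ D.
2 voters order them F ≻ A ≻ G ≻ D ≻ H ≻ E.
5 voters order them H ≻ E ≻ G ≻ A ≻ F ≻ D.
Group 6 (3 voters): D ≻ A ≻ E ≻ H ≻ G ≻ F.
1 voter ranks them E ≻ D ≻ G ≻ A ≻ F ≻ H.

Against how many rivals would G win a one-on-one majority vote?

G against each rival (23 voters):
G–A: G 12–11.
G vs D: G is ranked higher on 4+2+5 = 11 ballots, D on 12. D wins 12–11.
G–E: E 19–4.
G vs F: 6+4+5+3+1 = 19 for G, 4 for F — G by 19–4.
G vs H: 2+2+1 = 5 for G, 18 for H — H by 18–5.
G beats A, F; loses to D, E, H — 2 pairwise wins.

2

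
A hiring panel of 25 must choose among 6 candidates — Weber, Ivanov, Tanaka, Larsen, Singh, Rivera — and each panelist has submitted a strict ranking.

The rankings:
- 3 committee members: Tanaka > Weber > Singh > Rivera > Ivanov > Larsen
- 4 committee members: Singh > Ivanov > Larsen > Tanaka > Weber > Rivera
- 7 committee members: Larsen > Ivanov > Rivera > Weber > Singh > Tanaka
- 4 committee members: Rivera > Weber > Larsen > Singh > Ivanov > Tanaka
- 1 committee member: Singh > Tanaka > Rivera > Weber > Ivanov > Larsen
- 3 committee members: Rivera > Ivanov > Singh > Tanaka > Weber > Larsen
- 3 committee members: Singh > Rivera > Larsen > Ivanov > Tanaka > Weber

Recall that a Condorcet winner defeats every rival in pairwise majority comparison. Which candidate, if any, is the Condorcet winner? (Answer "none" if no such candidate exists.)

Check each pair by majority over 25 ballots:
Weber vs Ivanov: 3+4+1 = 8 for Weber, 17 for Ivanov — Ivanov by 17–8.
Weber vs Tanaka: Weber is ranked higher on 7+4 = 11 ballots, Tanaka on 14. Tanaka wins 14–11.
Weber vs Larsen: Weber is ranked higher on 3+4+1+3 = 11 ballots, Larsen on 14. Larsen wins 14–11.
Weber vs Singh: 14 to 11, Weber.
Weber vs Rivera: Weber preferred on 3+4 = 7 ballots; Rivera wins 18–7.
Ivanov vs Tanaka: 21 to 4, Ivanov.
Ivanov vs Larsen: 3+4+1+3 = 11 for Ivanov, 14 for Larsen — Larsen by 14–11.
Ivanov vs Singh: Ivanov is ranked higher on 7+3 = 10 ballots, Singh on 15. Singh wins 15–10.
Ivanov vs Rivera: Ivanov is ranked higher on 4+7 = 11 ballots, Rivera on 14. Rivera wins 14–11.
Tanaka vs Larsen: Tanaka is ranked higher on 3+1+3 = 7 ballots, Larsen on 18. Larsen wins 18–7.
Tanaka vs Singh: Tanaka preferred on 3 ballots; Singh wins 22–3.
Tanaka vs Rivera: Tanaka is ranked higher on 3+4+1 = 8 ballots, Rivera on 17. Rivera wins 17–8.
Larsen vs Singh: Larsen preferred on 7+4 = 11 ballots; Singh wins 14–11.
Larsen vs Rivera: 11 to 14, Rivera.
Singh vs Rivera: 11 to 14, Rivera.
Rivera defeats every rival head-to-head and is the Condorcet winner.

Rivera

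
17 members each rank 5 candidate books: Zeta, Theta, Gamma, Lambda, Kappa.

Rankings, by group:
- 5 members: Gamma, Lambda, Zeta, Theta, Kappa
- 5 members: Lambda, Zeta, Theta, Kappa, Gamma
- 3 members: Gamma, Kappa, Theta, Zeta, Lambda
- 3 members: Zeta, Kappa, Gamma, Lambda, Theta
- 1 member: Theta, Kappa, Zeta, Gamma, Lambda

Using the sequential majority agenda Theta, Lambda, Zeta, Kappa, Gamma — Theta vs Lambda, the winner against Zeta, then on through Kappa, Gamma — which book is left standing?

Gamma

Round 1: Theta vs Lambda — 4–13, Lambda advances.
Round 2: Lambda vs Zeta — 10–7, Lambda advances.
Round 3: Lambda vs Kappa — 10–7, Lambda advances.
Round 4: Lambda vs Gamma — 5–12, Gamma advances.
The agenda winner is Gamma.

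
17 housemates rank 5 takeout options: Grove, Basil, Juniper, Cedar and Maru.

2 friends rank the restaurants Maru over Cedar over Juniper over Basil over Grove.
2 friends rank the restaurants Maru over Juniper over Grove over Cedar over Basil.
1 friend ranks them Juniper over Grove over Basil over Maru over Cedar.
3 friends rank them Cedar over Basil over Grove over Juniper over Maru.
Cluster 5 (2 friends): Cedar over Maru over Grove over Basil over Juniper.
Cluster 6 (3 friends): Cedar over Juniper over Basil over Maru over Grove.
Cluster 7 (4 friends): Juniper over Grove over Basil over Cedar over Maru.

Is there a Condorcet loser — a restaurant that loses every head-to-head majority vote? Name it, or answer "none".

Head-to-head results (17 friends):
Grove vs Basil: Grove wins 9–8.
Grove–Juniper: Juniper 12–5.
Grove vs Cedar: Cedar, 10–7.
Grove vs Maru: 1+3+4 = 8 for Grove, 9 for Maru — Maru by 9–8.
Basil vs Juniper: Basil preferred on 3+2 = 5 ballots; Juniper wins 12–5.
Basil vs Cedar: Cedar, 12–5.
Basil vs Maru: Basil preferred on 1+3+3+4 = 11 ballots; Basil wins 11–6.
Juniper vs Cedar: Juniper preferred on 2+1+4 = 7 ballots; Cedar wins 10–7.
Juniper vs Maru: Juniper, 11–6.
Cedar vs Maru: Cedar preferred on 3+2+3+4 = 12 ballots; Cedar wins 12–5.
Each restaurant has at least one pairwise win (Grove beats Basil; Basil beats Maru; Juniper beats Grove; Cedar beats Grove; Maru beats Grove) — no Condorcet loser.

none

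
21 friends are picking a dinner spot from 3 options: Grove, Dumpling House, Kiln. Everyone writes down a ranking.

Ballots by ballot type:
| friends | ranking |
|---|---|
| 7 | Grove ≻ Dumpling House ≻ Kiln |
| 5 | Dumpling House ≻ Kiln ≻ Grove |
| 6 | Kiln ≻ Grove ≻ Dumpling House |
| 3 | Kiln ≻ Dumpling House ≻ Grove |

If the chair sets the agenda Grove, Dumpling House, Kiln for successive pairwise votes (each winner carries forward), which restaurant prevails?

Round 1: Grove vs Dumpling House — 13–8, Grove advances.
Round 2: Grove vs Kiln — 7–14, Kiln advances.
Kiln survives the agenda.

Kiln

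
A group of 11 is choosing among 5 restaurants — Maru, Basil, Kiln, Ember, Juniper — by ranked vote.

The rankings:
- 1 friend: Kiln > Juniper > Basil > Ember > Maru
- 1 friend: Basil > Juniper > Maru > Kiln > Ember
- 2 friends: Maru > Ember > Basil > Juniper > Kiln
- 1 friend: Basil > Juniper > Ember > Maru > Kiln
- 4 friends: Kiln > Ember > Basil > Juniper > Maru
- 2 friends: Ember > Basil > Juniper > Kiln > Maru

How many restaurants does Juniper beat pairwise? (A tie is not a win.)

Juniper against each rival (11 friends):
Juniper vs Maru: Juniper preferred on 1+1+1+4+2 = 9 ballots; Juniper wins 9–2.
Juniper vs Basil: Basil, 10–1.
Juniper vs Kiln: 6 to 5, Juniper.
Juniper–Ember: Ember 8–3.
Juniper beats Maru, Kiln; loses to Basil, Ember — 2 pairwise wins.

2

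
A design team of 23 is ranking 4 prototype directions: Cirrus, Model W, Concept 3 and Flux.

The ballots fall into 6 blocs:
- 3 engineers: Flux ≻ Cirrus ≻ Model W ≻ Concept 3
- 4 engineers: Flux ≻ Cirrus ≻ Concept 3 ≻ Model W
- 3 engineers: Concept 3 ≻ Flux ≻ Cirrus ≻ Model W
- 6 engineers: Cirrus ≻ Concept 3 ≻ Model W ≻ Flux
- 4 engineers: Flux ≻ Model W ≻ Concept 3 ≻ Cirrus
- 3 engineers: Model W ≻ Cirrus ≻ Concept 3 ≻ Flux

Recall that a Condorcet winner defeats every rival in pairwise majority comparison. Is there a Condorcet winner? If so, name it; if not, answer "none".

none

Pairwise majorities:
Cirrus vs Model W: Cirrus, 16–7.
Cirrus vs Concept 3: 16 to 7, Cirrus.
Cirrus–Flux: Flux 14–9.
Model W vs Concept 3: 10 to 13, Concept 3.
Model W vs Flux: Flux wins 14–9.
Concept 3–Flux: Concept 3 12–11.
No design is unbeaten: Cirrus loses to Flux; Model W loses to Cirrus; Concept 3 loses to Cirrus; Flux loses to Concept 3. In particular Cirrus → Concept 3 → Flux → Cirrus is a majority cycle — no Condorcet winner exists.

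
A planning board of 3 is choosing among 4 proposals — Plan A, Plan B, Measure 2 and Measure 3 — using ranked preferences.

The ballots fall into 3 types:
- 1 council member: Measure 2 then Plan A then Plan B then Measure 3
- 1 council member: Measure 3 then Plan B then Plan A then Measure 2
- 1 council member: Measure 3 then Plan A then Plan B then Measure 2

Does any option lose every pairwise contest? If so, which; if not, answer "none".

Pairwise majorities:
Plan A vs Plan B: 1+1 = 2 for Plan A, 1 for Plan B — Plan A by 2–1.
Plan A vs Measure 2: 1+1 = 2 for Plan A, 1 for Measure 2 — Plan A by 2–1.
Plan A–Measure 3: Measure 3 2–1.
Plan B vs Measure 2: Plan B preferred on 1+1 = 2 ballots; Plan B wins 2–1.
Plan B–Measure 3: Measure 3 2–1.
Measure 2 vs Measure 3: Measure 3 wins 2–1.
Measure 2 is beaten in every head-to-head and is the Condorcet loser.

Measure 2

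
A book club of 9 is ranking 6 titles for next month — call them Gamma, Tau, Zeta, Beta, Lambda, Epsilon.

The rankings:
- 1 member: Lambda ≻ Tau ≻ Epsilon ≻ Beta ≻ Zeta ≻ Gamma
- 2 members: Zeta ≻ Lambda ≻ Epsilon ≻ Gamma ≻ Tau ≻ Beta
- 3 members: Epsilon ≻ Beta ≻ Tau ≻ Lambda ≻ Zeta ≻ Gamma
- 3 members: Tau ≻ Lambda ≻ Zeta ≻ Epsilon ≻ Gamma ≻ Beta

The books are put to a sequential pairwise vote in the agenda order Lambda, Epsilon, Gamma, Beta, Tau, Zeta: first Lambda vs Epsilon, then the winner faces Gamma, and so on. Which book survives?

Round 1: Lambda vs Epsilon — 6–3, Lambda advances.
Round 2: Lambda vs Gamma — 9–0, Lambda advances.
Round 3: Lambda vs Beta — 6–3, Lambda advances.
Round 4: Lambda vs Tau — 3–6, Tau advances.
Round 5: Tau vs Zeta — 7–2, Tau advances.
The agenda winner is Tau.

Tau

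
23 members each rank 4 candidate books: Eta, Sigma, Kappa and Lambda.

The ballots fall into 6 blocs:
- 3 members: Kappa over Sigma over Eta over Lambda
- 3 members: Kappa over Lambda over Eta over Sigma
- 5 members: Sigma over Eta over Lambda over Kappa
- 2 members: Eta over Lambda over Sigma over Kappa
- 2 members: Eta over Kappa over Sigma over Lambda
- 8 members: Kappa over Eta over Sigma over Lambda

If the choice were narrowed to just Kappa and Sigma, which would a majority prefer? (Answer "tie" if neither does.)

Kappa

Ballots ranking Kappa above Sigma: 3 + 3 + 2 + 8 = 16.
Ballots ranking Sigma above Kappa: 23 − 16 = 7.
Kappa wins the head-to-head 16–7.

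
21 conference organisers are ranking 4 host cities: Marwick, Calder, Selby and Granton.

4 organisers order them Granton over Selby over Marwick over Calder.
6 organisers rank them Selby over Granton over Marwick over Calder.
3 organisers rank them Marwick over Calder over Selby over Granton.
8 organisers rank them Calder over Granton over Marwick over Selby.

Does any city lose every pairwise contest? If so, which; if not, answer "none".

Pairwise majorities:
Marwick vs Calder: 13 to 8, Marwick.
Marwick–Selby: Marwick 11–10.
Marwick vs Granton: Granton, 18–3.
Calder vs Selby: Calder, 11–10.
Calder vs Granton: Calder, 11–10.
Selby vs Granton: Granton wins 12–9.
Selby is beaten in every head-to-head and is the Condorcet loser.

Selby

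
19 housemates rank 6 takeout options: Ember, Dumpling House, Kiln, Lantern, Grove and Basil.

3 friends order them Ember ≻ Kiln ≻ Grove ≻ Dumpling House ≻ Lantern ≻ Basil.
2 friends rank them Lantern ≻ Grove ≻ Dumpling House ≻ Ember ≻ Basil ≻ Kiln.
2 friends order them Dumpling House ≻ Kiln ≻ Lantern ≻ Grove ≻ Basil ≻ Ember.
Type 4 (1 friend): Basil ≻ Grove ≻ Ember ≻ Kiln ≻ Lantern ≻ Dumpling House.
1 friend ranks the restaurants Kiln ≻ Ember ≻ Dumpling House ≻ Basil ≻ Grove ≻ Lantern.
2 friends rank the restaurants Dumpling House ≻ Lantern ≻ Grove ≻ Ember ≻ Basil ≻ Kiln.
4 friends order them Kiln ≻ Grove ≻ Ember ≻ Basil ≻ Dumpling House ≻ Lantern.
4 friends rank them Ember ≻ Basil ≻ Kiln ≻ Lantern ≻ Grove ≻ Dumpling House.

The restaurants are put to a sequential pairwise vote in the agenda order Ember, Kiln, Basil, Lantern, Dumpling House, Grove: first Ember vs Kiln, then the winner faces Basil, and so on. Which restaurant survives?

Grove

Round 1: Ember vs Kiln — 12–7, Ember advances.
Round 2: Ember vs Basil — 16–3, Ember advances.
Round 3: Ember vs Lantern — 13–6, Ember advances.
Round 4: Ember vs Dumpling House — 13–6, Ember advances.
Round 5: Ember vs Grove — 8–11, Grove advances.
The agenda winner is Grove.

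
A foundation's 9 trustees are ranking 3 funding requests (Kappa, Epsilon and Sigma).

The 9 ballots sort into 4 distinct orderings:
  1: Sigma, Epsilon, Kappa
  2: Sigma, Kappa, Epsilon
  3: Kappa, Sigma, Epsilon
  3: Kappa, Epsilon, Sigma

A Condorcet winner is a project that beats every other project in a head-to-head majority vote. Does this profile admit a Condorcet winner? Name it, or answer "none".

Head-to-head results (9 reviewers):
Kappa vs Epsilon: Kappa, 8–1.
Kappa vs Sigma: Kappa preferred on 3+3 = 6 ballots; Kappa wins 6–3.
Epsilon–Sigma: Sigma 6–3.
Kappa beats each of Epsilon, Sigma — Kappa is the Condorcet winner.

Kappa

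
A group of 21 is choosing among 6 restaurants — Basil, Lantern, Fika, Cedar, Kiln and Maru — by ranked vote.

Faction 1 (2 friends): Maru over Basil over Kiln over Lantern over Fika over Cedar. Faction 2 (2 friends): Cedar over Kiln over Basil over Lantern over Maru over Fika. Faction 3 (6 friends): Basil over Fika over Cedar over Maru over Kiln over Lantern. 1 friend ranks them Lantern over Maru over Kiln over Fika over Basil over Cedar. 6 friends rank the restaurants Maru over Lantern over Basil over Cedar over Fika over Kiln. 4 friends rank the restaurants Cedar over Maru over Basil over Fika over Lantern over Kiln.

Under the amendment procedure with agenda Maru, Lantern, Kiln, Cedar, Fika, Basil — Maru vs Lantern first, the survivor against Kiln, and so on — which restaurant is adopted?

Round 1: Maru vs Lantern — 18–3, Maru advances.
Round 2: Maru vs Kiln — 19–2, Maru advances.
Round 3: Maru vs Cedar — 9–12, Cedar advances.
Round 4: Cedar vs Fika — 12–9, Cedar advances.
Round 5: Cedar vs Basil — 6–15, Basil advances.
The agenda winner is Basil.

Basil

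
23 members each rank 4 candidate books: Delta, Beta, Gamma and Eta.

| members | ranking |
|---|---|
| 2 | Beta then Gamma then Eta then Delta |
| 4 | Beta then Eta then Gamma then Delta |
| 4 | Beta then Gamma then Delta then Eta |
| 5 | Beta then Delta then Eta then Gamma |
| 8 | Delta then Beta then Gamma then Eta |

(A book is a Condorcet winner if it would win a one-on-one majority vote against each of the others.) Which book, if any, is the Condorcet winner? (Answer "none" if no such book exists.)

Head-to-head results (23 members):
Delta vs Beta: Delta preferred on 8 ballots; Beta wins 15–8.
Delta vs Gamma: Delta is ranked higher on 5+8 = 13 ballots, Gamma on 10. Delta wins 13–10.
Delta vs Eta: 4+5+8 = 17 for Delta, 6 for Eta — Delta by 17–6.
Beta vs Gamma: Beta is ranked higher on 2+4+4+5+8 = 23 ballots, Gamma on 0. Beta wins 23–0.
Beta vs Eta: 23 to 0, Beta.
Gamma vs Eta: Gamma preferred on 2+4+8 = 14 ballots; Gamma wins 14–9.
Beta beats each of Delta, Gamma, Eta — Beta is the Condorcet winner.

Beta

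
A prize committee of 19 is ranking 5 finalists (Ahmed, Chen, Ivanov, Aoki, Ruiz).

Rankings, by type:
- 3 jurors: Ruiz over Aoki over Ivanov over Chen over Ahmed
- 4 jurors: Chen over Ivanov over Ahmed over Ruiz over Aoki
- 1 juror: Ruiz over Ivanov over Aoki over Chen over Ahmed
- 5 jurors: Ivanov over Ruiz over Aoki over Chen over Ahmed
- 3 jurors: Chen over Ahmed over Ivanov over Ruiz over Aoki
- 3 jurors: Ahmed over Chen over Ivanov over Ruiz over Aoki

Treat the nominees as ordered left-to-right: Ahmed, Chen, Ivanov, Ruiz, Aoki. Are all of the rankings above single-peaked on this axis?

yes

Axis positions: Ahmed=1, Chen=2, Ivanov=3, Ruiz=4, Aoki=5.
Type 1 (peak Ruiz at position 4): ranking walks positions 4-5-3-2-1, expanding outward from the peak — single-peaked.
Type 2 (peak Chen at position 2): ranking walks positions 2-3-1-4-5, expanding outward from the peak — single-peaked.
Type 3 (peak Ruiz at position 4): ranking walks positions 4-3-5-2-1, expanding outward from the peak — single-peaked.
Type 4 (peak Ivanov at position 3): ranking walks positions 3-4-5-2-1, expanding outward from the peak — single-peaked.
Type 5 (peak Chen at position 2): ranking walks positions 2-1-3-4-5, expanding outward from the peak — single-peaked.
Type 6 (peak Ahmed at position 1): ranking walks positions 1-2-3-4-5, expanding outward from the peak — single-peaked.
Every ranking is single-peaked on this axis.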